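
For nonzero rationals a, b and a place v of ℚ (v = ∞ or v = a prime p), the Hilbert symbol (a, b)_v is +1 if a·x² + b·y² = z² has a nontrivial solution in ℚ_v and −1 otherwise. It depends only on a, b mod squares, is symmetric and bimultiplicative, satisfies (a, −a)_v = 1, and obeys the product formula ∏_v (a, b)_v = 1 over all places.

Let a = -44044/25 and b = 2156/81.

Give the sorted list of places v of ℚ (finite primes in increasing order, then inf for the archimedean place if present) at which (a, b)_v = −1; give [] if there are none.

Mod squares: a ≡ -91, b ≡ 11. Check v ∈ {∞, 2, 3, 5, 7, 11, 13}.
v=3: a=3^0·(≡2), b=3^-4·(≡2) mod 3; (2|3)=-1, (2|3)=-1; (−1)^{0·-4·1}·(-1)^-4·(-1)^0 = +1.
v=13: a=13^1·(≡8), b=13^0·(≡8) mod 13; (8|13)=-1, (8|13)=-1; (−1)^{1·0·6}·(-1)^0·(-1)^1 = -1.
v=2: v_2(a)=2, v_2(b)=2; units ≡ 5, 3 (mod 8); ε·ε+αω+βω = 0·1+2·1+2·1 ≡ 0  ⇒  (a,b)_2 = +1.
v=∞: -91 < 0 and 11 > 0  ⇒  (a,b)_∞ = +1.
v=5: a=5^-2·(≡1), b=5^0·(≡1) mod 5; (1|5)=+1, (1|5)=+1; (−1)^{-2·0·2}·(+1)^0·(+1)^-2 = +1.
v=11: a=11^2·(≡7), b=11^1·(≡5) mod 11; (7|11)=-1, (5|11)=+1; (−1)^{2·1·5}·(-1)^1·(+1)^2 = -1.
v=7: a=7^1·(≡2), b=7^2·(≡4) mod 7; (2|7)=+1, (4|7)=+1; (−1)^{1·2·3}·(+1)^2·(+1)^1 = +1.
Ram(-91, 11) = {11, 13}; no ℚ_11-point on the conic.

[11, 13]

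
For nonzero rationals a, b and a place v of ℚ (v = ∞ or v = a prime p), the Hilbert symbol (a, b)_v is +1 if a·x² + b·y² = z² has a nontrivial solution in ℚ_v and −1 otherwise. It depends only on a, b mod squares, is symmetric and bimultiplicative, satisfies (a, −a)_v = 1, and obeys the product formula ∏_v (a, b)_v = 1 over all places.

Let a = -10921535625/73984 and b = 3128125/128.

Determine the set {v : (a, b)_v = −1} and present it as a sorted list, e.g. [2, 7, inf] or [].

Mod squares: a ≡ -273, b ≡ 10010. Check v ∈ {∞, 2, 3, 5, 7, 11, 13, 17, 23}.
v=7: a=7^1·(≡6), b=7^1·(≡1) mod 7; (6|7)=-1, (1|7)=+1; (−1)^{1·1·3}·(-1)^1·(+1)^1 = +1.
v=∞: -273 < 0 and 10010 > 0  ⇒  (a,b)_∞ = +1.
v=13: a=13^1·(≡11), b=13^1·(≡9) mod 13; (11|13)=-1, (9|13)=+1; (−1)^{1·1·6}·(-1)^1·(+1)^1 = -1.
v=5: a=5^4·(≡2), b=5^5·(≡2) mod 5; (2|5)=-1, (2|5)=-1; (−1)^{4·5·2}·(-1)^5·(-1)^4 = -1.
v=23: a=23^2·(≡16), b=23^0·(≡22) mod 23; (16|23)=+1, (22|23)=-1; (−1)^{2·0·11}·(+1)^0·(-1)^2 = +1.
v=17: a=17^-2·(≡16), b=17^0·(≡12) mod 17; (16|17)=+1, (12|17)=-1; (−1)^{-2·0·8}·(+1)^0·(-1)^-2 = +1.
v=11: a=11^2·(≡2), b=11^1·(≡2) mod 11; (2|11)=-1, (2|11)=-1; (−1)^{2·1·5}·(-1)^1·(-1)^2 = -1.
v=3: a=3^1·(≡2), b=3^0·(≡2) mod 3; (2|3)=-1, (2|3)=-1; (−1)^{1·0·1}·(-1)^0·(-1)^1 = -1.
v=2: v_2(a)=-8, v_2(b)=-7; units ≡ 7, 5 (mod 8); ε·ε+αω+βω = 1·0+-8·1+-7·0 ≡ 0  ⇒  (a,b)_2 = +1.
(-273, 10010 / ℚ) ramifies at {3, 5, 11, 13}: a division algebra.

[3, 5, 11, 13]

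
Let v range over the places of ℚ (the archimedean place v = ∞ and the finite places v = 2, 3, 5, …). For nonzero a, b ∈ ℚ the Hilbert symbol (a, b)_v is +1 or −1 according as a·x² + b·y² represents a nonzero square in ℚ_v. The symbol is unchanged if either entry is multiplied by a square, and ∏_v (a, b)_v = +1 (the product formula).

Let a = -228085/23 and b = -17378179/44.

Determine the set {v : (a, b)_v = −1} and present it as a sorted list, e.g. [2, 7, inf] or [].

[7, 11, 13, 23, 29, inf]

Mod squares: a ≡ -43355, b ≡ -1001. Check v ∈ {∞, 2, 5, 7, 11, 13, 19, 23, 29}.
v=2: v_2(a)=0, v_2(b)=-2; units ≡ 5, 7 (mod 8); ε·ε+αω+βω = 0·1+0·0+-2·1 ≡ 0  ⇒  (a,b)_2 = +1.
v=13: a=13^1·(≡7), b=13^1·(≡4) mod 13; (7|13)=-1, (4|13)=+1; (−1)^{1·1·6}·(-1)^1·(+1)^1 = -1.
v=5: a=5^1·(≡1), b=5^0·(≡4) mod 5; (1|5)=+1, (4|5)=+1; (−1)^{1·0·2}·(+1)^0·(+1)^1 = +1.
v=23: a=23^-1·(≡6), b=23^2·(≡15) mod 23; (6|23)=+1, (15|23)=-1; (−1)^{-1·2·11}·(+1)^2·(-1)^-1 = -1.
v=19: a=19^0·(≡12), b=19^2·(≡17) mod 19; (12|19)=-1, (17|19)=+1; (−1)^{0·2·9}·(-1)^2·(+1)^0 = +1.
v=29: a=29^1·(≡1), b=29^0·(≡26) mod 29; (1|29)=+1, (26|29)=-1; (−1)^{1·0·14}·(+1)^0·(-1)^1 = -1.
v=∞: -43355 < 0 and -1001 < 0  ⇒  (a,b)_∞ = -1.
v=11: a=11^2·(≡7), b=11^-1·(≡7) mod 11; (7|11)=-1, (7|11)=-1; (−1)^{2·-1·5}·(-1)^-1·(-1)^2 = -1.
v=7: a=7^0·(≡5), b=7^1·(≡1) mod 7; (5|7)=-1, (1|7)=+1; (−1)^{0·1·3}·(-1)^1·(+1)^0 = -1.
(-43355, -1001 / ℚ) ramifies at {7, 11, 13, 23, 29, ∞}: a division algebra.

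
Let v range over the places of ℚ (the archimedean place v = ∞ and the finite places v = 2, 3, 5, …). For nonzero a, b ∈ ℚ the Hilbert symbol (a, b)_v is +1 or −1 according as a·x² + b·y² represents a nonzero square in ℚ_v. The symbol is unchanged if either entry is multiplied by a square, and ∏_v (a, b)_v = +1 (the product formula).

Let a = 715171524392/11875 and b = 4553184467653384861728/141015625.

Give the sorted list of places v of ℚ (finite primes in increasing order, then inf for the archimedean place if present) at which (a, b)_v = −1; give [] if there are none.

[]

Mod squares: a ≡ 45182, b ≡ 82. Check v ∈ {∞, 2, 3, 5, 13, 19, 23, 29, 41}.
v=29: a=29^3·(≡21), b=29^6·(≡20) mod 29; (21|29)=-1, (20|29)=+1; (−1)^{3·6·14}·(-1)^6·(+1)^3 = +1.
v=13: a=13^2·(≡11), b=13^0·(≡4) mod 13; (11|13)=-1, (4|13)=+1; (−1)^{2·0·6}·(-1)^0·(+1)^2 = +1.
v=2: v_2(a)=3, v_2(b)=5; units ≡ 7, 1 (mod 8); ε·ε+αω+βω = 1·0+3·0+5·0 ≡ 0  ⇒  (a,b)_2 = +1.
v=41: a=41^1·(≡18), b=41^3·(≡32) mod 41; (18|41)=+1, (32|41)=+1; (−1)^{1·3·20}·(+1)^3·(+1)^1 = +1.
v=3: a=3^0·(≡2), b=3^8·(≡1) mod 3; (2|3)=-1, (1|3)=+1; (−1)^{0·8·1}·(-1)^8·(+1)^0 = +1.
v=∞: 45182 > 0 and 82 > 0  ⇒  (a,b)_∞ = +1.
v=23: a=23^2·(≡19), b=23^2·(≡2) mod 23; (19|23)=-1, (2|23)=+1; (−1)^{2·2·11}·(-1)^2·(+1)^2 = +1.
v=5: a=5^-4·(≡3), b=5^-8·(≡3) mod 5; (3|5)=-1, (3|5)=-1; (−1)^{-4·-8·2}·(-1)^-8·(-1)^-4 = +1.
v=19: a=19^-1·(≡10), b=19^-2·(≡1) mod 19; (10|19)=-1, (1|19)=+1; (−1)^{-1·-2·9}·(-1)^-2·(+1)^-1 = +1.
Every local symbol is +1, so the conic 45182·x² + 82·y² = z² has ℚ_v-points for all v and hence a ℚ-point; (a, b / ℚ) ≅ M_2(ℚ).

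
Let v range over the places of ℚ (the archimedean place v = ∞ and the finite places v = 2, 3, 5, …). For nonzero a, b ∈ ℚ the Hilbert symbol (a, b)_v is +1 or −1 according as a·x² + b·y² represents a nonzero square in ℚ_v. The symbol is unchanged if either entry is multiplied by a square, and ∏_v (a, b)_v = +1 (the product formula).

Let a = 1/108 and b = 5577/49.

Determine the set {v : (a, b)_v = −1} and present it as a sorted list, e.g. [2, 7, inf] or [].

[]

(a, b) ≡ (3, 33) mod (ℚ^×)²; places V = {2, 3, 7, 11, 13, ∞}.
(a,b)_13: α=0, u≡10; β=2, v≡2 (mod 13); (10|13)=+1, (2|13)=-1; sign (−1)^0·+1^2·-1^0 = +1.
(a,b)_∞: sgn(3)=+, sgn(33)=+, so +1.
(a,b)_11: α=0, u≡5; β=1, v≡9 (mod 11); (5|11)=+1, (9|11)=+1; sign (−1)^0·+1^1·+1^0 = +1.
(a,b)_7: α=0, u≡5; β=-2, v≡5 (mod 7); (5|7)=-1, (5|7)=-1; sign (−1)^0·-1^-2·-1^0 = +1.
(a,b)_2: α=-2, β=0; u≡3, v≡1 (mod 8); ε(u)ε(v)=1·0, αω(v)=-2·0, βω(u)=0·1; sum ≡ 0  ⇒  +1.
(a,b)_3: α=-3, u≡1; β=1, v≡2 (mod 3); (1|3)=+1, (2|3)=-1; sign (−1)^1·+1^1·-1^-3 = +1.
Every local symbol is +1, so the conic 3·x² + 33·y² = z² has ℚ_v-points for all v and hence a ℚ-point; (a, b / ℚ) ≅ M_2(ℚ).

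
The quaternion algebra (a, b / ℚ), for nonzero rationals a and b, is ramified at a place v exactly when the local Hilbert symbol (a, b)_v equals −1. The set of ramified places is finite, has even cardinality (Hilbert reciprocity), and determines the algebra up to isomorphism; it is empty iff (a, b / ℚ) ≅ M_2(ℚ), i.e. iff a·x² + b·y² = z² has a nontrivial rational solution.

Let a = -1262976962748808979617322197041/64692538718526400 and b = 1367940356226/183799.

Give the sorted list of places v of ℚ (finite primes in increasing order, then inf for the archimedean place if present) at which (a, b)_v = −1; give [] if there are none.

(a, b) ≡ (-31, 1054) mod (ℚ^×)²; places V = {2, 3, 5, 7, 11, 13, 17, 19, 23, 31, 47, ∞}.
(a,b)_7: α=0, u≡1; β=-2, v≡4 (mod 7); (1|7)=+1, (4|7)=+1; sign (−1)^0·+1^-2·+1^0 = +1.
(a,b)_3: α=16, u≡2; β=6, v≡1 (mod 3); (2|3)=-1, (1|3)=+1; sign (−1)^0·-1^6·+1^16 = +1.
(a,b)_2: α=-6, β=1; u≡1, v≡7 (mod 8); ε(u)ε(v)=0·1, αω(v)=-6·0, βω(u)=1·0; sum ≡ 0  ⇒  +1.
(a,b)_31: α=-1, u≡13; β=-1, v≡13 (mod 31); (13|31)=-1, (13|31)=-1; sign (−1)^1·-1^-1·-1^-1 = -1.
(a,b)_19: α=6, u≡7; β=2, v≡9 (mod 19); (7|19)=+1, (9|19)=+1; sign (−1)^0·+1^2·+1^6 = +1.
(a,b)_∞: sgn(-31)=−, sgn(1054)=+, so +1.
(a,b)_11: α=-2, u≡7; β=-2, v≡4 (mod 11); (7|11)=-1, (4|11)=+1; sign (−1)^0·-1^-2·+1^-2 = +1.
(a,b)_17: α=8, u≡5; β=3, v≡3 (mod 17); (5|17)=-1, (3|17)=-1; sign (−1)^0·-1^3·-1^8 = -1.
(a,b)_23: α=2, u≡17; β=2, v≡14 (mod 23); (17|23)=-1, (14|23)=-1; sign (−1)^0·-1^2·-1^2 = +1.
(a,b)_13: α=2, u≡7; β=0, v≡3 (mod 13); (7|13)=-1, (3|13)=+1; sign (−1)^0·-1^0·+1^2 = +1.
(a,b)_5: α=-2, u≡4; β=0, v≡4 (mod 5); (4|5)=+1, (4|5)=+1; sign (−1)^0·+1^0·+1^-2 = +1.
(a,b)_47: α=-6, u≡25; β=0, v≡15 (mod 47); (25|47)=+1, (15|47)=-1; sign (−1)^0·+1^0·-1^-6 = +1.
Ram(-31, 1054) = {17, 31}; no ℚ_17-point on the conic.

[17, 31]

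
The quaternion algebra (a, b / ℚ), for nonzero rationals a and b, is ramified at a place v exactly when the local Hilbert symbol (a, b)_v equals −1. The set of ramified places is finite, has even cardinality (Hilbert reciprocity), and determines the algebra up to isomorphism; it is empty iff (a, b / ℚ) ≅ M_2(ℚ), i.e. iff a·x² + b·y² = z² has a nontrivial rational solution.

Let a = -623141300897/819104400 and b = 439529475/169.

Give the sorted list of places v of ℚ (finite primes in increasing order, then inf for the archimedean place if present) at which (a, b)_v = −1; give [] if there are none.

[2, 11]

(a, b) ≡ (-713, 145299) mod (ℚ^×)²; places V = {2, 3, 5, 7, 11, 13, 17, 23, 31, 37, 47, 53, ∞}.
(a,b)_17: α=2, u≡15; β=1, v≡13 (mod 17); (15|17)=+1, (13|17)=+1; sign (−1)^0·+1^1·+1^2 = +1.
(a,b)_5: α=-2, u≡3; β=2, v≡1 (mod 5); (3|5)=-1, (1|5)=+1; sign (−1)^0·-1^2·+1^-2 = +1.
(a,b)_37: α=2, u≡28; β=1, v≡19 (mod 37); (28|37)=+1, (19|37)=-1; sign (−1)^0·+1^1·-1^2 = +1.
(a,b)_47: α=2, u≡41; β=0, v≡10 (mod 47); (41|47)=-1, (10|47)=-1; sign (−1)^0·-1^0·-1^2 = +1.
(a,b)_∞: sgn(-713)=−, sgn(145299)=+, so +1.
(a,b)_2: α=-4, β=0; u≡7, v≡3 (mod 8); ε(u)ε(v)=1·1, αω(v)=-4·1, βω(u)=0·0; sum ≡ 1  ⇒  -1.
(a,b)_13: α=0, u≡8; β=-2, v≡8 (mod 13); (8|13)=-1, (8|13)=-1; sign (−1)^0·-1^-2·-1^0 = +1.
(a,b)_31: α=1, u≡9; β=0, v≡7 (mod 31); (9|31)=+1, (7|31)=+1; sign (−1)^0·+1^0·+1^1 = +1.
(a,b)_7: α=0, u≡2; β=1, v≡2 (mod 7); (2|7)=+1, (2|7)=+1; sign (−1)^0·+1^1·+1^0 = +1.
(a,b)_11: α=0, u≡7; β=3, v≡4 (mod 11); (7|11)=-1, (4|11)=+1; sign (−1)^0·-1^3·+1^0 = -1.
(a,b)_53: α=-2, u≡7; β=0, v≡21 (mod 53); (7|53)=+1, (21|53)=-1; sign (−1)^0·+1^0·-1^-2 = +1.
(a,b)_23: α=1, u≡15; β=0, v≡12 (mod 23); (15|23)=-1, (12|23)=+1; sign (−1)^0·-1^0·+1^1 = +1.
(a,b)_3: α=-6, u≡1; β=1, v≡1 (mod 3); (1|3)=+1, (1|3)=+1; sign (−1)^0·+1^1·+1^-6 = +1.
|Ram(-713, 145299)| = 2, even; anisotropic at {2, 11}.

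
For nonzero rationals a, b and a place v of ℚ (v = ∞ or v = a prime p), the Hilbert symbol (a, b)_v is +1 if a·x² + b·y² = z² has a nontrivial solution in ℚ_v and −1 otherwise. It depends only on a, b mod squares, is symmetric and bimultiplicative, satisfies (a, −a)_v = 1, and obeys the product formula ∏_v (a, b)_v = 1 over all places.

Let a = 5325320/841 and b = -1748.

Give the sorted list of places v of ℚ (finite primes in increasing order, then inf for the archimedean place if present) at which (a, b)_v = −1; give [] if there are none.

[2, 5, 13, 23]

(a, b) ≡ (27170, -437) mod (ℚ^×)²; places V = {2, 5, 7, 11, 13, 19, 23, 29, ∞}.
(a,b)_19: α=1, u≡6; β=1, v≡3 (mod 19); (6|19)=+1, (3|19)=-1; sign (−1)^1·+1^1·-1^1 = +1.
(a,b)_11: α=1, u≡2; β=0, v≡1 (mod 11); (2|11)=-1, (1|11)=+1; sign (−1)^0·-1^0·+1^1 = +1.
(a,b)_7: α=2, u≡5; β=0, v≡2 (mod 7); (5|7)=-1, (2|7)=+1; sign (−1)^0·-1^0·+1^2 = +1.
(a,b)_5: α=1, u≡4; β=0, v≡2 (mod 5); (4|5)=+1, (2|5)=-1; sign (−1)^0·+1^0·-1^1 = -1.
(a,b)_2: α=3, β=2; u≡1, v≡3 (mod 8); ε(u)ε(v)=0·1, αω(v)=3·1, βω(u)=2·0; sum ≡ 1  ⇒  -1.
(a,b)_29: α=-2, u≡21; β=0, v≡21 (mod 29); (21|29)=-1, (21|29)=-1; sign (−1)^0·-1^0·-1^-2 = +1.
(a,b)_∞: sgn(27170)=+, sgn(-437)=−, so +1.
(a,b)_23: α=0, u≡10; β=1, v≡16 (mod 23); (10|23)=-1, (16|23)=+1; sign (−1)^0·-1^1·+1^0 = -1.
(a,b)_13: α=1, u≡4; β=0, v≡7 (mod 13); (4|13)=+1, (7|13)=-1; sign (−1)^0·+1^0·-1^1 = -1.
Ram(27170, -437) = {2, 5, 13, 23}; no ℚ_2-point on the conic.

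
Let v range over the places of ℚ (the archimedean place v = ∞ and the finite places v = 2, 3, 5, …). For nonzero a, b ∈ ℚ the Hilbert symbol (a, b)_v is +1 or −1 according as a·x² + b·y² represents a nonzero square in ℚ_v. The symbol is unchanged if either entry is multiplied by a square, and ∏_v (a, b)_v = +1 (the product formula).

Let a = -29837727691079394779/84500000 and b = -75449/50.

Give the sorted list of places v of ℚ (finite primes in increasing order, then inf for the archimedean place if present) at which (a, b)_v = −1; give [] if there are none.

(a, b) ≡ (-6118, -418) mod (ℚ^×)²; places V = {2, 5, 7, 11, 13, 17, 19, 23, ∞}.
(a,b)_19: α=7, u≡16; β=3, v≡7 (mod 19); (16|19)=+1, (7|19)=+1; sign (−1)^1·+1^3·+1^7 = -1.
(a,b)_17: α=2, u≡8; β=0, v≡3 (mod 17); (8|17)=+1, (3|17)=-1; sign (−1)^0·+1^0·-1^2 = +1.
(a,b)_2: α=-5, β=-1; u≡5, v≡7 (mod 8); ε(u)ε(v)=0·1, αω(v)=-5·0, βω(u)=-1·1; sum ≡ 1  ⇒  -1.
(a,b)_13: α=-2, u≡5; β=0, v≡5 (mod 13); (5|13)=-1, (5|13)=-1; sign (−1)^0·-1^0·-1^-2 = +1.
(a,b)_7: α=3, u≡1; β=0, v≡4 (mod 7); (1|7)=+1, (4|7)=+1; sign (−1)^0·+1^0·+1^3 = +1.
(a,b)_∞: sgn(-6118)=−, sgn(-418)=−, so -1.
(a,b)_5: α=-6, u≡2; β=-2, v≡3 (mod 5); (2|5)=-1, (3|5)=-1; sign (−1)^0·-1^-2·-1^-6 = +1.
(a,b)_23: α=1, u≡10; β=0, v≡15 (mod 23); (10|23)=-1, (15|23)=-1; sign (−1)^0·-1^0·-1^1 = -1.
(a,b)_11: α=4, u≡5; β=1, v≡10 (mod 11); (5|11)=+1, (10|11)=-1; sign (−1)^0·+1^1·-1^4 = +1.
Ram(-6118, -418) = {2, 19, 23, ∞}; no ℚ_2-point on the conic.

[2, 19, 23, inf]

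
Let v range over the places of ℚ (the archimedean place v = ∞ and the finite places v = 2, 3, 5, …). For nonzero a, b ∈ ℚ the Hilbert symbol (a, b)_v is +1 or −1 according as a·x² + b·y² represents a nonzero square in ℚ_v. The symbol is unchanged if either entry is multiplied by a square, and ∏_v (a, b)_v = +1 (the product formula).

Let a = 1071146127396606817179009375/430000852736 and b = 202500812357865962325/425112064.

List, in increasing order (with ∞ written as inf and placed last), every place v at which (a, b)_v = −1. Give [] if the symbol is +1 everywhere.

[5, 7, 17, 23]

Mod squares: a ≡ 981337665, b ≡ 107338. Check v ∈ {∞, 2, 3, 5, 7, 11, 13, 17, 19, 23, 41, 53}.
v=23: a=23^3·(≡22), b=23^2·(≡10) mod 23; (22|23)=-1, (10|23)=-1; (−1)^{3·2·11}·(-1)^2·(-1)^3 = -1.
v=2: v_2(a)=-8, v_2(b)=-9; units ≡ 1, 5 (mod 8); ε·ε+αω+βω = 0·0+-8·1+-9·0 ≡ 0  ⇒  (a,b)_2 = +1.
v=17: a=17^-5·(≡2), b=17^-3·(≡5) mod 17; (2|17)=+1, (5|17)=-1; (−1)^{-5·-3·8}·(+1)^-3·(-1)^-5 = -1.
v=7: a=7^-1·(≡4), b=7^1·(≡2) mod 7; (4|7)=+1, (2|7)=+1; (−1)^{-1·1·3}·(+1)^1·(+1)^-1 = -1.
v=∞: 981337665 > 0 and 107338 > 0  ⇒  (a,b)_∞ = +1.
v=5: a=5^5·(≡3), b=5^2·(≡2) mod 5; (3|5)=-1, (2|5)=-1; (−1)^{5·2·2}·(-1)^2·(-1)^5 = -1.
v=41: a=41^1·(≡28), b=41^1·(≡27) mod 41; (28|41)=-1, (27|41)=-1; (−1)^{1·1·20}·(-1)^1·(-1)^1 = +1.
v=53: a=53^3·(≡16), b=53^2·(≡29) mod 53; (16|53)=+1, (29|53)=+1; (−1)^{3·2·26}·(+1)^2·(+1)^3 = +1.
v=13: a=13^-2·(≡9), b=13^-2·(≡1) mod 13; (9|13)=+1, (1|13)=+1; (−1)^{-2·-2·6}·(+1)^-2·(+1)^-2 = +1.
v=11: a=11^1·(≡7), b=11^1·(≡1) mod 11; (7|11)=-1, (1|11)=+1; (−1)^{1·1·5}·(-1)^1·(+1)^1 = +1.
v=19: a=19^2·(≡15), b=19^2·(≡7) mod 19; (15|19)=-1, (7|19)=+1; (−1)^{2·2·9}·(-1)^2·(+1)^2 = +1.
v=3: a=3^19·(≡1), b=3^14·(≡1) mod 3; (1|3)=+1, (1|3)=+1; (−1)^{19·14·1}·(+1)^14·(+1)^19 = +1.
Ram(981337665, 107338) = {5, 7, 17, 23}; no ℚ_5-point on the conic.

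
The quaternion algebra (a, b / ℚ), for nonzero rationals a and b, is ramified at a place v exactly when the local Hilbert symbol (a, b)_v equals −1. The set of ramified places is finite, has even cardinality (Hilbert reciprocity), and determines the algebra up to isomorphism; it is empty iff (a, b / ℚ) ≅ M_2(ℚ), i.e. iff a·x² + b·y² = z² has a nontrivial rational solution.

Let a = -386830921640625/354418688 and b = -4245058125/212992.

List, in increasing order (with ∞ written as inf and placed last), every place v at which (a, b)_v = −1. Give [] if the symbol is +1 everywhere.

[2, 7, 11, inf]

(a, b) ≡ (-770, -1001) mod (ℚ^×)²; places V = {2, 3, 5, 7, 11, 13, ∞}.
(a,b)_3: α=12, u≡1; β=6, v≡1 (mod 3); (1|3)=+1, (1|3)=+1; sign (−1)^0·+1^6·+1^12 = +1.
(a,b)_13: α=-2, u≡9; β=-1, v≡1 (mod 13); (9|13)=+1, (1|13)=+1; sign (−1)^0·+1^-1·+1^-2 = +1.
(a,b)_2: α=-21, β=-14; u≡7, v≡7 (mod 8); ε(u)ε(v)=1·1, αω(v)=-21·0, βω(u)=-14·0; sum ≡ 1  ⇒  -1.
(a,b)_∞: sgn(-770)=−, sgn(-1001)=−, so -1.
(a,b)_5: α=7, u≡1; β=4, v≡1 (mod 5); (1|5)=+1, (1|5)=+1; sign (−1)^0·+1^4·+1^7 = +1.
(a,b)_7: α=1, u≡2; β=1, v≡4 (mod 7); (2|7)=+1, (4|7)=+1; sign (−1)^1·+1^1·+1^1 = -1.
(a,b)_11: α=3, u≡8; β=3, v≡2 (mod 11); (8|11)=-1, (2|11)=-1; sign (−1)^1·-1^3·-1^3 = -1.
Ram(-770, -1001) = {2, 7, 11, ∞}; no ℚ_2-point on the conic.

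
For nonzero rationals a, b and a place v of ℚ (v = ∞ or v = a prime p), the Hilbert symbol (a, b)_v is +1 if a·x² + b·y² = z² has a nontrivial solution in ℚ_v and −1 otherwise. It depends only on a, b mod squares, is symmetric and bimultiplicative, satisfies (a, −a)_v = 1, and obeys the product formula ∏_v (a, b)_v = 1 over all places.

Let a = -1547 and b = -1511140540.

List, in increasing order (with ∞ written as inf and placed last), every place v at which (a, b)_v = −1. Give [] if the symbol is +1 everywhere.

(a, b) ≡ (-1547, -7735) mod (ℚ^×)²; places V = {2, 5, 7, 13, 17, ∞}.
(a,b)_7: α=1, u≡3; β=1, v≡1 (mod 7); (3|7)=-1, (1|7)=+1; sign (−1)^1·-1^1·+1^1 = +1.
(a,b)_13: α=1, u≡11; β=3, v≡10 (mod 13); (11|13)=-1, (10|13)=+1; sign (−1)^0·-1^3·+1^1 = -1.
(a,b)_17: α=1, u≡11; β=3, v≡1 (mod 17); (11|17)=-1, (1|17)=+1; sign (−1)^0·-1^3·+1^1 = -1.
(a,b)_5: α=0, u≡3; β=1, v≡2 (mod 5); (3|5)=-1, (2|5)=-1; sign (−1)^0·-1^1·-1^0 = -1.
(a,b)_∞: sgn(-1547)=−, sgn(-7735)=−, so -1.
(a,b)_2: α=0, β=2; u≡5, v≡1 (mod 8); ε(u)ε(v)=0·0, αω(v)=0·0, βω(u)=2·1; sum ≡ 0  ⇒  +1.
Ram(-1547, -7735) = {5, 13, 17, ∞}; no ℚ_5-point on the conic.

[5, 13, 17, inf]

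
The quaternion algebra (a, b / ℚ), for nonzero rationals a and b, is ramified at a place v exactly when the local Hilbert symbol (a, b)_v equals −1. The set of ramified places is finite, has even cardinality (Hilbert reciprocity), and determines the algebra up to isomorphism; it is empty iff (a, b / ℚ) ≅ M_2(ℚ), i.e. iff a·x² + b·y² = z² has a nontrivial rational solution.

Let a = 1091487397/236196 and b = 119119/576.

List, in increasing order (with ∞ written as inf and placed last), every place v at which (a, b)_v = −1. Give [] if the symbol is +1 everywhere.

[11, 13]

(a, b) ≡ (13, 2431) mod (ℚ^×)²; places V = {2, 3, 7, 11, 13, 17, ∞}.
(a,b)_13: α=1, u≡9; β=1, v≡6 (mod 13); (9|13)=+1, (6|13)=-1; sign (−1)^0·+1^1·-1^1 = -1.
(a,b)_11: α=2, u≡10; β=1, v≡4 (mod 11); (10|11)=-1, (4|11)=+1; sign (−1)^0·-1^1·+1^2 = -1.
(a,b)_17: α=2, u≡16; β=1, v≡7 (mod 17); (16|17)=+1, (7|17)=-1; sign (−1)^0·+1^1·-1^2 = +1.
(a,b)_3: α=-10, u≡1; β=-2, v≡1 (mod 3); (1|3)=+1, (1|3)=+1; sign (−1)^0·+1^-2·+1^-10 = +1.
(a,b)_2: α=-2, β=-6; u≡5, v≡7 (mod 8); ε(u)ε(v)=0·1, αω(v)=-2·0, βω(u)=-6·1; sum ≡ 0  ⇒  +1.
(a,b)_∞: sgn(13)=+, sgn(2431)=+, so +1.
(a,b)_7: α=4, u≡5; β=2, v≡1 (mod 7); (5|7)=-1, (1|7)=+1; sign (−1)^0·-1^2·+1^4 = +1.
(13, 2431 / ℚ) ramifies at {11, 13}: a division algebra.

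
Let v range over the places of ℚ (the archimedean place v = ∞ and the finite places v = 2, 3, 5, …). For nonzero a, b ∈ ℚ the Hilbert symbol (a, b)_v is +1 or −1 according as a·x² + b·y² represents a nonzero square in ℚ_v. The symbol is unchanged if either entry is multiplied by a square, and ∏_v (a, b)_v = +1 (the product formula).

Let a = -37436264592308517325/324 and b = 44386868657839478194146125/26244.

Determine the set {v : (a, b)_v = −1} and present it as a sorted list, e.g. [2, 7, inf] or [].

[5, 13, 17, 23]

Mod squares: a ≡ -157573, b ≡ 3825245. Check v ∈ {∞, 2, 3, 5, 13, 17, 23, 29, 31, 37}.
v=31: a=31^1·(≡2), b=31^1·(≡22) mod 31; (2|31)=+1, (22|31)=-1; (−1)^{1·1·15}·(+1)^1·(-1)^1 = +1.
v=∞: -157573 < 0 and 3825245 > 0  ⇒  (a,b)_∞ = +1.
v=29: a=29^2·(≡23), b=29^3·(≡5) mod 29; (23|29)=+1, (5|29)=+1; (−1)^{2·3·14}·(+1)^3·(+1)^2 = +1.
v=2: v_2(a)=-2, v_2(b)=-2; units ≡ 3, 5 (mod 8); ε·ε+αω+βω = 1·0+-2·1+-2·1 ≡ 0  ⇒  (a,b)_2 = +1.
v=3: a=3^-4·(≡2), b=3^-8·(≡2) mod 3; (2|3)=-1, (2|3)=-1; (−1)^{-4·-8·1}·(-1)^-8·(-1)^-4 = +1.
v=23: a=23^1·(≡9), b=23^1·(≡6) mod 23; (9|23)=+1, (6|23)=+1; (−1)^{1·1·11}·(+1)^1·(+1)^1 = -1.
v=37: a=37^2·(≡12), b=37^3·(≡16) mod 37; (12|37)=+1, (16|37)=+1; (−1)^{2·3·18}·(+1)^3·(+1)^2 = +1.
v=13: a=13^5·(≡6), b=13^6·(≡6) mod 13; (6|13)=-1, (6|13)=-1; (−1)^{5·6·6}·(-1)^6·(-1)^5 = -1.
v=17: a=17^3·(≡8), b=17^4·(≡5) mod 17; (8|17)=+1, (5|17)=-1; (−1)^{3·4·8}·(+1)^4·(-1)^3 = -1.
v=5: a=5^2·(≡3), b=5^3·(≡1) mod 5; (3|5)=-1, (1|5)=+1; (−1)^{2·3·2}·(-1)^3·(+1)^2 = -1.
(-157573, 3825245 / ℚ) ramifies at {5, 13, 17, 23}: a division algebra.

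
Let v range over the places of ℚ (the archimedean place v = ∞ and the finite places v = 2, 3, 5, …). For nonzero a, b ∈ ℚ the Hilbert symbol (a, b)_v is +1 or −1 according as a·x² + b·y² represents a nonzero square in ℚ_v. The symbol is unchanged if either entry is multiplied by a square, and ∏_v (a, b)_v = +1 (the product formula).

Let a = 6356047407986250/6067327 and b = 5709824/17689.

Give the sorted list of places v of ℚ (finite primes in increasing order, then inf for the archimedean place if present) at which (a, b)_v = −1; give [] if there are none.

(a, b) ≡ (17994326, 1394) mod (ℚ^×)²; places V = {2, 3, 5, 7, 13, 17, 19, 23, 29, 41, 47, ∞}.
(a,b)_3: α=4, u≡2; β=0, v≡2 (mod 3); (2|3)=-1, (2|3)=-1; sign (−1)^0·-1^0·-1^4 = +1.
(a,b)_13: α=2, u≡10; β=0, v≡9 (mod 13); (10|13)=+1, (9|13)=+1; sign (−1)^0·+1^0·+1^2 = +1.
(a,b)_2: α=1, β=13; u≡3, v≡1 (mod 8); ε(u)ε(v)=1·0, αω(v)=1·0, βω(u)=13·1; sum ≡ 1  ⇒  -1.
(a,b)_41: α=1, u≡24; β=1, v≡38 (mod 41); (24|41)=-1, (38|41)=-1; sign (−1)^0·-1^1·-1^1 = +1.
(a,b)_∞: sgn(17994326)=+, sgn(1394)=+, so +1.
(a,b)_47: α=1, u≡11; β=0, v≡10 (mod 47); (11|47)=-1, (10|47)=-1; sign (−1)^0·-1^0·-1^1 = -1.
(a,b)_23: α=1, u≡15; β=0, v≡14 (mod 23); (15|23)=-1, (14|23)=-1; sign (−1)^0·-1^0·-1^1 = -1.
(a,b)_19: α=-2, u≡3; β=-2, v≡7 (mod 19); (3|19)=-1, (7|19)=+1; sign (−1)^0·-1^-2·+1^-2 = +1.
(a,b)_7: α=-5, u≡4; β=-2, v≡2 (mod 7); (4|7)=+1, (2|7)=+1; sign (−1)^0·+1^-2·+1^-5 = +1.
(a,b)_17: α=2, u≡15; β=1, v≡6 (mod 17); (15|17)=+1, (6|17)=-1; sign (−1)^0·+1^1·-1^2 = +1.
(a,b)_5: α=4, u≡4; β=0, v≡1 (mod 5); (4|5)=+1, (1|5)=+1; sign (−1)^0·+1^0·+1^4 = +1.
(a,b)_29: α=1, u≡12; β=0, v≡15 (mod 29); (12|29)=-1, (15|29)=-1; sign (−1)^0·-1^0·-1^1 = -1.
|Ram(17994326, 1394)| = 4, even; anisotropic at {2, 23, 29, 47}.

[2, 23, 29, 47]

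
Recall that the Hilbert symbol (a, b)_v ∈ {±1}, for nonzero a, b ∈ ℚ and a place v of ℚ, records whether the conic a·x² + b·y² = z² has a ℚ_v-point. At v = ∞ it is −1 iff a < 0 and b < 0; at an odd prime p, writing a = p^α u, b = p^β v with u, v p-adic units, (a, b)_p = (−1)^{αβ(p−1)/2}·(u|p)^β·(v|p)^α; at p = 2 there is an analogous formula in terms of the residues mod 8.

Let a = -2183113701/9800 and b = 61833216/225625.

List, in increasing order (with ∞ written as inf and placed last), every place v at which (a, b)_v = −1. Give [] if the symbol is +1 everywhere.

(a, b) ≡ (-1258, 3774) mod (ℚ^×)²; places V = {2, 3, 5, 7, 17, 19, 23, 37, ∞}.
(a,b)_17: α=1, u≡5; β=1, v≡13 (mod 17); (5|17)=-1, (13|17)=+1; sign (−1)^0·-1^1·+1^1 = -1.
(a,b)_23: α=2, u≡22; β=0, v≡6 (mod 23); (22|23)=-1, (6|23)=+1; sign (−1)^0·-1^0·+1^2 = +1.
(a,b)_37: α=1, u≡27; β=1, v≡11 (mod 37); (27|37)=+1, (11|37)=+1; sign (−1)^0·+1^1·+1^1 = +1.
(a,b)_19: α=0, u≡10; β=-2, v≡2 (mod 19); (10|19)=-1, (2|19)=-1; sign (−1)^0·-1^-2·-1^0 = +1.
(a,b)_∞: sgn(-1258)=−, sgn(3774)=+, so +1.
(a,b)_7: α=-2, u≡2; β=0, v≡4 (mod 7); (2|7)=+1, (4|7)=+1; sign (−1)^0·+1^0·+1^-2 = +1.
(a,b)_3: α=8, u≡2; β=1, v≡1 (mod 3); (2|3)=-1, (1|3)=+1; sign (−1)^0·-1^1·+1^8 = -1.
(a,b)_2: α=-3, β=15; u≡3, v≡7 (mod 8); ε(u)ε(v)=1·1, αω(v)=-3·0, βω(u)=15·1; sum ≡ 0  ⇒  +1.
(a,b)_5: α=-2, u≡2; β=-4, v≡1 (mod 5); (2|5)=-1, (1|5)=+1; sign (−1)^0·-1^-4·+1^-2 = +1.
|Ram(-1258, 3774)| = 2, even; anisotropic at {3, 17}.

[3, 17]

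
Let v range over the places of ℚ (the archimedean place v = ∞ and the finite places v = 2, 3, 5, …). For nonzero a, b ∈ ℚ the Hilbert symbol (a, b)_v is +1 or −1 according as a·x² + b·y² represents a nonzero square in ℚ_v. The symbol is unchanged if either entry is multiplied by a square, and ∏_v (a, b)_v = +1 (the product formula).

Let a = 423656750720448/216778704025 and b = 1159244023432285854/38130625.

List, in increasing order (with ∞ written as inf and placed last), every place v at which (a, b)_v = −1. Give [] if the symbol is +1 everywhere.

Mod squares: a ≡ 47, b ≡ 46. Check v ∈ {∞, 2, 3, 5, 7, 13, 19, 23, 29, 37, 47}.
v=5: a=5^-2·(≡3), b=5^-4·(≡1) mod 5; (3|5)=-1, (1|5)=+1; (−1)^{-2·-4·2}·(-1)^-4·(+1)^-2 = +1.
v=19: a=19^-2·(≡9), b=19^-2·(≡13) mod 19; (9|19)=+1, (13|19)=-1; (−1)^{-2·-2·9}·(+1)^-2·(-1)^-2 = +1.
v=∞: 47 > 0 and 46 > 0  ⇒  (a,b)_∞ = +1.
v=37: a=37^2·(≡36), b=37^2·(≡11) mod 37; (36|37)=+1, (11|37)=+1; (−1)^{2·2·18}·(+1)^2·(+1)^2 = +1.
v=29: a=29^-2·(≡11), b=29^0·(≡12) mod 29; (11|29)=-1, (12|29)=-1; (−1)^{-2·0·14}·(-1)^0·(-1)^-2 = +1.
v=23: a=23^2·(≡4), b=23^3·(≡9) mod 23; (4|23)=+1, (9|23)=+1; (−1)^{2·3·11}·(+1)^3·(+1)^2 = +1.
v=3: a=3^4·(≡2), b=3^8·(≡1) mod 3; (2|3)=-1, (1|3)=+1; (−1)^{4·8·1}·(-1)^8·(+1)^4 = +1.
v=7: a=7^4·(≡6), b=7^4·(≡1) mod 7; (6|7)=-1, (1|7)=+1; (−1)^{4·4·3}·(-1)^4·(+1)^4 = +1.
v=2: v_2(a)=6, v_2(b)=1; units ≡ 7, 7 (mod 8); ε·ε+αω+βω = 1·1+6·0+1·0 ≡ 1  ⇒  (a,b)_2 = -1.
v=47: a=47^1·(≡3), b=47^2·(≡43) mod 47; (3|47)=+1, (43|47)=-1; (−1)^{1·2·23}·(+1)^2·(-1)^1 = -1.
v=13: a=13^-4·(≡11), b=13^-2·(≡5) mod 13; (11|13)=-1, (5|13)=-1; (−1)^{-4·-2·6}·(-1)^-2·(-1)^-4 = +1.
Ram(47, 46) = {2, 47}; no ℚ_2-point on the conic.

[2, 47]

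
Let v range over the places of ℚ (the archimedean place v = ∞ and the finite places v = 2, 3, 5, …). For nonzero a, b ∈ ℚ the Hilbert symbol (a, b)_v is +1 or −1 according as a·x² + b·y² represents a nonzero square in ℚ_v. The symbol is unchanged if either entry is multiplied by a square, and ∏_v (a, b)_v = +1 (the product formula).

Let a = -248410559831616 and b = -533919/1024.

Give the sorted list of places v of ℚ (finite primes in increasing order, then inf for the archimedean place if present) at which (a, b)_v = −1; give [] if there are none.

Mod squares: a ≡ -1774409, b ≡ -1479. Check v ∈ {∞, 2, 3, 7, 13, 17, 19, 29, 31, 37}.
v=7: a=7^1·(≡2), b=7^0·(≡3) mod 7; (2|7)=+1, (3|7)=-1; (−1)^{1·0·3}·(+1)^0·(-1)^1 = -1.
v=17: a=17^3·(≡3), b=17^1·(≡15) mod 17; (3|17)=-1, (15|17)=+1; (−1)^{3·1·8}·(-1)^1·(+1)^3 = -1.
v=29: a=29^2·(≡27), b=29^1·(≡23) mod 29; (27|29)=-1, (23|29)=+1; (−1)^{2·1·14}·(-1)^1·(+1)^2 = -1.
v=∞: -1774409 < 0 and -1479 < 0  ⇒  (a,b)_∞ = -1.
v=13: a=13^1·(≡2), b=13^0·(≡3) mod 13; (2|13)=-1, (3|13)=+1; (−1)^{1·0·6}·(-1)^0·(+1)^1 = +1.
v=3: a=3^2·(≡1), b=3^1·(≡2) mod 3; (1|3)=+1, (2|3)=-1; (−1)^{2·1·1}·(+1)^1·(-1)^2 = +1.
v=31: a=31^1·(≡2), b=31^0·(≡25) mod 31; (2|31)=+1, (25|31)=+1; (−1)^{1·0·15}·(+1)^0·(+1)^1 = +1.
v=37: a=37^1·(≡13), b=37^0·(≡10) mod 37; (13|37)=-1, (10|37)=+1; (−1)^{1·0·18}·(-1)^0·(+1)^1 = +1.
v=19: a=19^0·(≡6), b=19^2·(≡8) mod 19; (6|19)=+1, (8|19)=-1; (−1)^{0·2·9}·(+1)^2·(-1)^0 = +1.
v=2: v_2(a)=6, v_2(b)=-10; units ≡ 7, 1 (mod 8); ε·ε+αω+βω = 1·0+6·0+-10·0 ≡ 0  ⇒  (a,b)_2 = +1.
|Ram(-1774409, -1479)| = 4, even; anisotropic at {7, 17, 29, ∞}.

[7, 17, 29, inf]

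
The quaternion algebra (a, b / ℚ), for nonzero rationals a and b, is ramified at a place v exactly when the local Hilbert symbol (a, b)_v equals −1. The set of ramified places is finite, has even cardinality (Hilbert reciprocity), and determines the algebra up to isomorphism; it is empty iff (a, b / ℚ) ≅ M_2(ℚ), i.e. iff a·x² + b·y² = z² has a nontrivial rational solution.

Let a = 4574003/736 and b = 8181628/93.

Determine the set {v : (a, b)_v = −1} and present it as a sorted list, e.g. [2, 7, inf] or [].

(a, b) ≡ (14858, 22971) mod (ℚ^×)²; places V = {2, 3, 7, 13, 17, 19, 23, 31, ∞}.
(a,b)_31: α=0, u≡2; β=-1, v≡5 (mod 31); (2|31)=+1, (5|31)=+1; sign (−1)^0·+1^-1·+1^0 = +1.
(a,b)_3: α=0, u≡2; β=-1, v≡1 (mod 3); (2|3)=-1, (1|3)=+1; sign (−1)^0·-1^-1·+1^0 = -1.
(a,b)_13: α=0, u≡12; β=3, v≡3 (mod 13); (12|13)=+1, (3|13)=+1; sign (−1)^0·+1^3·+1^0 = +1.
(a,b)_∞: sgn(14858)=+, sgn(22971)=+, so +1.
(a,b)_19: α=1, u≡10; β=1, v≡2 (mod 19); (10|19)=-1, (2|19)=-1; sign (−1)^1·-1^1·-1^1 = -1.
(a,b)_2: α=-5, β=2; u≡5, v≡3 (mod 8); ε(u)ε(v)=0·1, αω(v)=-5·1, βω(u)=2·1; sum ≡ 1  ⇒  -1.
(a,b)_7: α=2, u≡2; β=2, v≡4 (mod 7); (2|7)=+1, (4|7)=+1; sign (−1)^0·+1^2·+1^2 = +1.
(a,b)_17: α=3, u≡6; β=0, v≡9 (mod 17); (6|17)=-1, (9|17)=+1; sign (−1)^0·-1^0·+1^3 = +1.
(a,b)_23: α=-1, u≡12; β=0, v≡22 (mod 23); (12|23)=+1, (22|23)=-1; sign (−1)^0·+1^0·-1^-1 = -1.
Ram(14858, 22971) = {2, 3, 19, 23}; no ℚ_2-point on the conic.

[2, 3, 19, 23]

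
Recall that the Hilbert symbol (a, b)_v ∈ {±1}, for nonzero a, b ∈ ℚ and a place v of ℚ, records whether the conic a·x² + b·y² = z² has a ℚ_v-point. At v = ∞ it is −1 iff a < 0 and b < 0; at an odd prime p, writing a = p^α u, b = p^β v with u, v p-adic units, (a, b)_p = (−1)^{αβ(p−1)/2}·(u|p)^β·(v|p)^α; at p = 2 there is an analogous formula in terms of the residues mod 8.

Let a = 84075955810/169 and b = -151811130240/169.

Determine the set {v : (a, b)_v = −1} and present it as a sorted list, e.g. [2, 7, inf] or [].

Mod squares: a ≡ 826210, b ≡ -2590. Check v ∈ {∞, 2, 3, 5, 7, 11, 13, 29, 37}.
v=13: a=13^-2·(≡2), b=13^-2·(≡10) mod 13; (2|13)=-1, (10|13)=+1; (−1)^{-2·-2·6}·(-1)^-2·(+1)^-2 = +1.
v=37: a=37^1·(≡17), b=37^1·(≡7) mod 37; (17|37)=-1, (7|37)=+1; (−1)^{1·1·18}·(-1)^1·(+1)^1 = -1.
v=2: v_2(a)=1, v_2(b)=7; units ≡ 1, 1 (mod 8); ε·ε+αω+βω = 0·0+1·0+7·0 ≡ 0  ⇒  (a,b)_2 = +1.
v=11: a=11^3·(≡8), b=11^2·(≡8) mod 11; (8|11)=-1, (8|11)=-1; (−1)^{3·2·5}·(-1)^2·(-1)^3 = -1.
v=∞: 826210 > 0 and -2590 < 0  ⇒  (a,b)_∞ = +1.
v=29: a=29^3·(≡17), b=29^2·(≡22) mod 29; (17|29)=-1, (22|29)=+1; (−1)^{3·2·14}·(-1)^2·(+1)^3 = +1.
v=3: a=3^0·(≡1), b=3^2·(≡2) mod 3; (1|3)=+1, (2|3)=-1; (−1)^{0·2·1}·(+1)^2·(-1)^0 = +1.
v=5: a=5^1·(≡3), b=5^1·(≡3) mod 5; (3|5)=-1, (3|5)=-1; (−1)^{1·1·2}·(-1)^1·(-1)^1 = +1.
v=7: a=7^1·(≡6), b=7^1·(≡4) mod 7; (6|7)=-1, (4|7)=+1; (−1)^{1·1·3}·(-1)^1·(+1)^1 = +1.
|Ram(826210, -2590)| = 2, even; anisotropic at {11, 37}.

[11, 37]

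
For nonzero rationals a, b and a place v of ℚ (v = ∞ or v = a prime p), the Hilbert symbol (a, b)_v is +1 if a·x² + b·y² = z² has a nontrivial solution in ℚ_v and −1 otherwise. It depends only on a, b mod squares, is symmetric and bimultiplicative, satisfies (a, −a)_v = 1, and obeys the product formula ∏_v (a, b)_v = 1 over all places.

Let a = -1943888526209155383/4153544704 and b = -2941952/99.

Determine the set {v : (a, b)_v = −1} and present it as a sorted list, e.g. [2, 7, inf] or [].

[3, 11, 23, inf]

(a, b) ≡ (-12903, -187) mod (ℚ^×)²; places V = {2, 3, 11, 13, 17, 19, 23, 53, ∞}.
(a,b)_53: α=-2, u≡6; β=0, v≡4 (mod 53); (6|53)=+1, (4|53)=+1; sign (−1)^0·+1^0·+1^-2 = +1.
(a,b)_11: α=5, u≡3; β=-1, v≡1 (mod 11); (3|11)=+1, (1|11)=+1; sign (−1)^1·+1^-1·+1^5 = -1.
(a,b)_17: α=5, u≡14; β=1, v≡10 (mod 17); (14|17)=-1, (10|17)=-1; sign (−1)^0·-1^1·-1^5 = +1.
(a,b)_23: α=1, u≡17; β=0, v≡10 (mod 23); (17|23)=-1, (10|23)=-1; sign (−1)^0·-1^0·-1^1 = -1.
(a,b)_2: α=-12, β=10; u≡1, v≡5 (mod 8); ε(u)ε(v)=0·0, αω(v)=-12·1, βω(u)=10·0; sum ≡ 0  ⇒  +1.
(a,b)_13: α=2, u≡11; β=2, v≡8 (mod 13); (11|13)=-1, (8|13)=-1; sign (−1)^0·-1^2·-1^2 = +1.
(a,b)_19: α=-2, u≡9; β=0, v≡2 (mod 19); (9|19)=+1, (2|19)=-1; sign (−1)^0·+1^0·-1^-2 = +1.
(a,b)_3: α=7, u≡1; β=-2, v≡2 (mod 3); (1|3)=+1, (2|3)=-1; sign (−1)^0·+1^-2·-1^7 = -1.
(a,b)_∞: sgn(-12903)=−, sgn(-187)=−, so -1.
Ram(-12903, -187) = {3, 11, 23, ∞}; no ℚ_3-point on the conic.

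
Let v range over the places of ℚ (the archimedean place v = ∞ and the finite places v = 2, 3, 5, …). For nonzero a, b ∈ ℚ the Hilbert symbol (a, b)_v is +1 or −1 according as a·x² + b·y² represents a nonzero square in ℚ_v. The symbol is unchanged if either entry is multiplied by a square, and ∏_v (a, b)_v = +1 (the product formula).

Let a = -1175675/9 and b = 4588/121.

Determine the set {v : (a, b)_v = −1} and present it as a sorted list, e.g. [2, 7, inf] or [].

(a, b) ≡ (-47027, 1147) mod (ℚ^×)²; places V = {2, 3, 5, 11, 31, 37, 41, ∞}.
(a,b)_11: α=0, u≡3; β=-2, v≡1 (mod 11); (3|11)=+1, (1|11)=+1; sign (−1)^0·+1^-2·+1^0 = +1.
(a,b)_31: α=1, u≡9; β=1, v≡23 (mod 31); (9|31)=+1, (23|31)=-1; sign (−1)^1·+1^1·-1^1 = +1.
(a,b)_5: α=2, u≡2; β=0, v≡3 (mod 5); (2|5)=-1, (3|5)=-1; sign (−1)^0·-1^0·-1^2 = +1.
(a,b)_41: α=1, u≡21; β=0, v≡2 (mod 41); (21|41)=+1, (2|41)=+1; sign (−1)^0·+1^0·+1^1 = +1.
(a,b)_3: α=-2, u≡1; β=0, v≡1 (mod 3); (1|3)=+1, (1|3)=+1; sign (−1)^0·+1^0·+1^-2 = +1.
(a,b)_2: α=0, β=2; u≡5, v≡3 (mod 8); ε(u)ε(v)=0·1, αω(v)=0·1, βω(u)=2·1; sum ≡ 0  ⇒  +1.
(a,b)_∞: sgn(-47027)=−, sgn(1147)=+, so +1.
(a,b)_37: α=1, u≡5; β=1, v≡5 (mod 37); (5|37)=-1, (5|37)=-1; sign (−1)^0·-1^1·-1^1 = +1.
Every local symbol is +1, so the conic -47027·x² + 1147·y² = z² has ℚ_v-points for all v and hence a ℚ-point; (a, b / ℚ) ≅ M_2(ℚ).

[]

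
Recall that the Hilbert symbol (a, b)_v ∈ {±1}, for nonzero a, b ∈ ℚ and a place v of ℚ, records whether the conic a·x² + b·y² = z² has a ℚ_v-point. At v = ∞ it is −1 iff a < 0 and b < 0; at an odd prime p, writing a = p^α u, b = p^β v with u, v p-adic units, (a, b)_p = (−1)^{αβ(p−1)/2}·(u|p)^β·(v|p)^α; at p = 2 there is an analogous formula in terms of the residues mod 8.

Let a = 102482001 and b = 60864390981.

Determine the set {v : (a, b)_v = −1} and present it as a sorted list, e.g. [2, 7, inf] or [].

(a, b) ≡ (41, 64821) mod (ℚ^×)²; places V = {2, 3, 17, 19, 31, 41, ∞}.
(a,b)_31: α=2, u≡1; β=1, v≡28 (mod 31); (1|31)=+1, (28|31)=+1; sign (−1)^0·+1^1·+1^2 = +1.
(a,b)_∞: sgn(41)=+, sgn(64821)=+, so +1.
(a,b)_3: α=2, u≡2; β=3, v≡1 (mod 3); (2|3)=-1, (1|3)=+1; sign (−1)^0·-1^3·+1^2 = -1.
(a,b)_2: α=0, β=0; u≡1, v≡5 (mod 8); ε(u)ε(v)=0·0, αω(v)=0·1, βω(u)=0·0; sum ≡ 0  ⇒  +1.
(a,b)_19: α=0, u≡10; β=2, v≡14 (mod 19); (10|19)=-1, (14|19)=-1; sign (−1)^0·-1^2·-1^0 = +1.
(a,b)_41: α=1, u≡37; β=1, v≡9 (mod 41); (37|41)=+1, (9|41)=+1; sign (−1)^0·+1^1·+1^1 = +1.
(a,b)_17: α=2, u≡6; β=3, v≡10 (mod 17); (6|17)=-1, (10|17)=-1; sign (−1)^0·-1^3·-1^2 = -1.
(41, 64821 / ℚ) ramifies at {3, 17}: a division algebra.

[3, 17]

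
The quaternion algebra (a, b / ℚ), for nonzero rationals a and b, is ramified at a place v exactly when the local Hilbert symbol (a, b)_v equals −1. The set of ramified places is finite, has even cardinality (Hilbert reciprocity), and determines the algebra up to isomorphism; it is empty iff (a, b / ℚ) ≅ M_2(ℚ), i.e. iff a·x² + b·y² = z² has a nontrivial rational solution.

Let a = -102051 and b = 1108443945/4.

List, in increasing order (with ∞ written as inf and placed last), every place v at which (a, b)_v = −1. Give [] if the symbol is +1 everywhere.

[17, 23]

(a, b) ≡ (-11339, 22621305) mod (ℚ^×)²; places V = {2, 3, 5, 7, 17, 19, 23, 29, ∞}.
(a,b)_19: α=0, u≡17; β=1, v≡4 (mod 19); (17|19)=+1, (4|19)=+1; sign (−1)^0·+1^1·+1^0 = +1.
(a,b)_23: α=1, u≡2; β=1, v≡1 (mod 23); (2|23)=+1, (1|23)=+1; sign (−1)^1·+1^1·+1^1 = -1.
(a,b)_5: α=0, u≡4; β=1, v≡1 (mod 5); (4|5)=+1, (1|5)=+1; sign (−1)^0·+1^1·+1^0 = +1.
(a,b)_29: α=1, u≡19; β=1, v≡15 (mod 29); (19|29)=-1, (15|29)=-1; sign (−1)^0·-1^1·-1^1 = +1.
(a,b)_2: α=0, β=-2; u≡5, v≡1 (mod 8); ε(u)ε(v)=0·0, αω(v)=0·0, βω(u)=-2·1; sum ≡ 0  ⇒  +1.
(a,b)_3: α=2, u≡1; β=1, v≡1 (mod 3); (1|3)=+1, (1|3)=+1; sign (−1)^0·+1^1·+1^2 = +1.
(a,b)_17: α=1, u≡15; β=1, v≡5 (mod 17); (15|17)=+1, (5|17)=-1; sign (−1)^0·+1^1·-1^1 = -1.
(a,b)_∞: sgn(-11339)=−, sgn(22621305)=+, so +1.
(a,b)_7: α=0, u≡2; β=3, v≡4 (mod 7); (2|7)=+1, (4|7)=+1; sign (−1)^0·+1^3·+1^0 = +1.
|Ram(-11339, 22621305)| = 2, even; anisotropic at {17, 23}.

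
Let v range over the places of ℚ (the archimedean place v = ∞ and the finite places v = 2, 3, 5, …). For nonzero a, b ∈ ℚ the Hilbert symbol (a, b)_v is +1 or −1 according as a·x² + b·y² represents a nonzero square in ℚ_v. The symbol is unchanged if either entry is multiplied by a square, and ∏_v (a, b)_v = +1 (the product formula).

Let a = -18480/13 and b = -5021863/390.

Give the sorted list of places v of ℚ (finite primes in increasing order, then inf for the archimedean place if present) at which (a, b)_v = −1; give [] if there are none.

[3, 5, 7, inf]

Mod squares: a ≡ -15015, b ≡ -2730. Check v ∈ {∞, 2, 3, 5, 7, 11, 13}.
v=5: a=5^1·(≡3), b=5^-1·(≡4) mod 5; (3|5)=-1, (4|5)=+1; (−1)^{1·-1·2}·(-1)^-1·(+1)^1 = -1.
v=7: a=7^1·(≡1), b=7^3·(≡2) mod 7; (1|7)=+1, (2|7)=+1; (−1)^{1·3·3}·(+1)^3·(+1)^1 = -1.
v=3: a=3^1·(≡2), b=3^-1·(≡2) mod 3; (2|3)=-1, (2|3)=-1; (−1)^{1·-1·1}·(-1)^-1·(-1)^1 = -1.
v=2: v_2(a)=4, v_2(b)=-1; units ≡ 1, 3 (mod 8); ε·ε+αω+βω = 0·1+4·1+-1·0 ≡ 0  ⇒  (a,b)_2 = +1.
v=∞: -15015 < 0 and -2730 < 0  ⇒  (a,b)_∞ = -1.
v=11: a=11^1·(≡7), b=11^4·(≡4) mod 11; (7|11)=-1, (4|11)=+1; (−1)^{1·4·5}·(-1)^4·(+1)^1 = +1.
v=13: a=13^-1·(≡6), b=13^-1·(≡6) mod 13; (6|13)=-1, (6|13)=-1; (−1)^{-1·-1·6}·(-1)^-1·(-1)^-1 = +1.
(-15015, -2730 / ℚ) ramifies at {3, 5, 7, ∞}: a division algebra.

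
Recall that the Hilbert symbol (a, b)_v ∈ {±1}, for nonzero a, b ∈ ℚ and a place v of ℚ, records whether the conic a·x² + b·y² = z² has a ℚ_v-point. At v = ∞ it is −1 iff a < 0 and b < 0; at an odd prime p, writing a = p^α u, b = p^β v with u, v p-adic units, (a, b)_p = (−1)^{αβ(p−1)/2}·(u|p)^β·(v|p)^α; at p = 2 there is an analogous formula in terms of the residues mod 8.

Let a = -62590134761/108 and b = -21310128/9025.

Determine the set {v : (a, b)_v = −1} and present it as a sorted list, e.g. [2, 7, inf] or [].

[29, inf]

(a, b) ≡ (-646323, -203) mod (ℚ^×)²; places V = {2, 3, 5, 7, 11, 17, 19, 23, 29, ∞}.
(a,b)_∞: sgn(-646323)=−, sgn(-203)=−, so -1.
(a,b)_19: α=1, u≡18; β=-2, v≡1 (mod 19); (18|19)=-1, (1|19)=+1; sign (−1)^0·-1^-2·+1^1 = +1.
(a,b)_2: α=-2, β=4; u≡5, v≡5 (mod 8); ε(u)ε(v)=0·0, αω(v)=-2·1, βω(u)=4·1; sum ≡ 0  ⇒  +1.
(a,b)_23: α=1, u≡20; β=0, v≡12 (mod 23); (20|23)=-1, (12|23)=+1; sign (−1)^0·-1^0·+1^1 = +1.
(a,b)_5: α=0, u≡3; β=-2, v≡2 (mod 5); (3|5)=-1, (2|5)=-1; sign (−1)^0·-1^-2·-1^0 = +1.
(a,b)_11: α=2, u≡9; β=0, v≡8 (mod 11); (9|11)=+1, (8|11)=-1; sign (−1)^0·+1^0·-1^2 = +1.
(a,b)_3: α=-3, u≡1; β=8, v≡1 (mod 3); (1|3)=+1, (1|3)=+1; sign (−1)^0·+1^8·+1^-3 = +1.
(a,b)_29: α=1, u≡3; β=1, v≡24 (mod 29); (3|29)=-1, (24|29)=+1; sign (−1)^0·-1^1·+1^1 = -1.
(a,b)_7: α=4, u≡1; β=1, v≡5 (mod 7); (1|7)=+1, (5|7)=-1; sign (−1)^0·+1^1·-1^4 = +1.
(a,b)_17: α=1, u≡12; β=0, v≡8 (mod 17); (12|17)=-1, (8|17)=+1; sign (−1)^0·-1^0·+1^1 = +1.
|Ram(-646323, -203)| = 2, even; anisotropic at {29, ∞}.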